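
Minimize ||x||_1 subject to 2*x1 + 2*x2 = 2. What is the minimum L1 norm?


Axis intercepts:
  x1 = 1, x2 = 0: L1 = 1
  x1 = 0, x2 = 1: L1 = 1
x* = (1, 0)
||x*||_1 = 1.

1


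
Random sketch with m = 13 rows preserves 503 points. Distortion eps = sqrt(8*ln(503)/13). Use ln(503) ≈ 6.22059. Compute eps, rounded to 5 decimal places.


ln(503) ≈ 6.22059.
8*ln(N)/m ≈ 8*6.22059/13 ≈ 3.82805538.
eps = sqrt(3.82805538) ≈ 1.9565417 ≈ 1.95654.

1.95654


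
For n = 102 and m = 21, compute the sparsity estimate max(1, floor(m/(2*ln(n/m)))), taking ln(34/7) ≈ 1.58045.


n/m = 102/21 = 34/7.
ln(n/m) ≈ 1.58045.
2*ln(n/m) ≈ 3.1609.
m/(2*ln(n/m)) ≈ 21/3.1609 ≈ 6.6437.
floor = 6.
k_max = max(1, 6) = 6.

6


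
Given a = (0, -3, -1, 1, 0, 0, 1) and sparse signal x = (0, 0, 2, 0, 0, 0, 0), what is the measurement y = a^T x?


Non-zero terms: ['-1*2']
Products: [-2]
y = sum = -2.

-2


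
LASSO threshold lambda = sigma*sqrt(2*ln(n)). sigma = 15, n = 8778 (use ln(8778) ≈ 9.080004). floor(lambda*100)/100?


ln(8778) ≈ 9.080004.
2*ln(n) ≈ 18.160008.
sqrt(2*ln(n)) ≈ sqrt(18.160008) ≈ 4.261456.
lambda ≈ 15*4.261456 = 63.92184.
floor(lambda*100)/100 = 63.92.

63.92


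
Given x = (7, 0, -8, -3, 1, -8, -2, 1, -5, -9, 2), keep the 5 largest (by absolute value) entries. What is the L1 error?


Sorted |x_i| descending: [9, 8, 8, 7, 5, 3, 2, 2, 1, 1, 0]
Keep top 5: [9, 8, 8, 7, 5]
Tail entries: [3, 2, 2, 1, 1, 0]
L1 error = sum of tail = 9.

9


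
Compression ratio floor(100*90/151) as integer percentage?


100*m/n = 100*90/151 ≈ 59.6026.
floor = 59.

59


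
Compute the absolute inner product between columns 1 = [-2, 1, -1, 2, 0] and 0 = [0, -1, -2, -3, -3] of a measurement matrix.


Inner product: -2*0 + 1*-1 + -1*-2 + 2*-3 + 0*-3
Products: [0, -1, 2, -6, 0]
Sum = -5.
|dot| = 5.

5


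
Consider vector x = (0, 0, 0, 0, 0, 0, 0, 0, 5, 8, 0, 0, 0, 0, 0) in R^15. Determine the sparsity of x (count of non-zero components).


Non-zero positions: [8, 9].
Sparsity = 2.

2


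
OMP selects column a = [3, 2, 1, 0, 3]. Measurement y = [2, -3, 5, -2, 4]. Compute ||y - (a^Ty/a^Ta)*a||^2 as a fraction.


a^T a = 23.
a^T y = 17.
coeff = 17/23 = 17/23.
||r||^2 = 1045/23.

1045/23


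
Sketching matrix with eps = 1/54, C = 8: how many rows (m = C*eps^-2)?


1/eps = 54.
(1/eps)^2 = 2916.
m = 8*2916 = 23328.

23328


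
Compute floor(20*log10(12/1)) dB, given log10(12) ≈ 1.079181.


||x||/||e|| = 12/1 = 12.
log10(12) ≈ 1.079181.
20*log10(||x||/||e||) ≈ 20*1.079181 = 21.58362.
floor(21.58362) = 21.

21


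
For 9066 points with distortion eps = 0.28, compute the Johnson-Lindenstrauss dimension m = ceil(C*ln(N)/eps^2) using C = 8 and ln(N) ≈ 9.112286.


ln(9066) ≈ 9.112286.
eps^2 = 0.28^2 = 0.0784.
C*ln(N)/eps^2 ≈ 8*9.112286/0.0784 ≈ 929.8251.
m = ceil(929.8251) = 930.

930


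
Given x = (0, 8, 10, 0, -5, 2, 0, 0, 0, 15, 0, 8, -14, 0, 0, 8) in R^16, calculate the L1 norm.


Non-zero entries: [(1, 8), (2, 10), (4, -5), (5, 2), (9, 15), (11, 8), (12, -14), (15, 8)]
Absolute values: [8, 10, 5, 2, 15, 8, 14, 8]
||x||_1 = sum = 70.

70


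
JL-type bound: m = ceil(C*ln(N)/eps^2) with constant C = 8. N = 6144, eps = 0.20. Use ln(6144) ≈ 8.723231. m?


ln(6144) ≈ 8.723231.
eps^2 = 0.20^2 = 0.04.
C*ln(N)/eps^2 ≈ 8*8.723231/0.04 ≈ 1744.6462.
m = ceil(1744.6462) = 1745.

1745


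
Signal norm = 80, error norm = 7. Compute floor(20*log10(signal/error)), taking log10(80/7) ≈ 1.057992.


||x||/||e|| = 80/7.
log10(80/7) ≈ 1.057992.
20*log10(||x||/||e||) ≈ 20*1.057992 = 21.15984.
floor(21.15984) = 21.

21


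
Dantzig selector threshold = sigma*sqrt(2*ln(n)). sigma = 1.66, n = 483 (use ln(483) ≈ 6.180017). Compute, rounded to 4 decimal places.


ln(483) ≈ 6.180017.
2*ln(n) ≈ 12.360034.
sqrt(2*ln(n)) ≈ sqrt(12.360034) ≈ 3.515684.
threshold ≈ 1.66*3.515684 = 5.83603544 ≈ 5.8360.

5.8360


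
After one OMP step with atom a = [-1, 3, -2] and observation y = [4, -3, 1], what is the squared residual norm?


a^T a = 14.
a^T y = -15.
coeff = -15/14 = -15/14.
||r||^2 = 139/14.

139/14


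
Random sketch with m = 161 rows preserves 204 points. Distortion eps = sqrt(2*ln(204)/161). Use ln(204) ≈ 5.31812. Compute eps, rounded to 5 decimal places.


ln(204) ≈ 5.31812.
2*ln(N)/m ≈ 2*5.31812/161 ≈ 0.0660636.
eps = sqrt(0.0660636) ≈ 0.2570284 ≈ 0.25703.

0.25703


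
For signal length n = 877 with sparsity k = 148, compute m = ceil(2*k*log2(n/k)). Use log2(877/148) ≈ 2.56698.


log2(n/k) = log2(877/148) ≈ 2.56698.
2*k*log2(n/k) ≈ 2*148*2.56698 = 759.82608.
m = ceil(759.82608) = 760.

760


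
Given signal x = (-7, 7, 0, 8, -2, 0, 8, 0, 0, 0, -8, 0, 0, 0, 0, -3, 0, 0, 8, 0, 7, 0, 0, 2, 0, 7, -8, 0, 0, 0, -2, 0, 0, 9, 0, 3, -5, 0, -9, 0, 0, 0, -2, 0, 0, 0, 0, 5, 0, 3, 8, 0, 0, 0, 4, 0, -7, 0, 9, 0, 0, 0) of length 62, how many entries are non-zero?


Non-zero positions: [0, 1, 3, 4, 6, 10, 15, 18, 20, 23, 25, 26, 30, 33, 35, 36, 38, 42, 47, 49, 50, 54, 56, 58].
Sparsity = 24.

24


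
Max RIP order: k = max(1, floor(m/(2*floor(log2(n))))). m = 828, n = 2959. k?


floor(log2(2959)) = 11.
2*11 = 22.
m/(2*floor(log2(n))) = 828/22 ≈ 37.6364.
floor = 37.
k = max(1, 37) = 37.

37


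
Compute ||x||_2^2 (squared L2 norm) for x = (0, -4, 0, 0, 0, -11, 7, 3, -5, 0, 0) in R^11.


Non-zero entries: [(1, -4), (5, -11), (6, 7), (7, 3), (8, -5)]
Squares: [16, 121, 49, 9, 25]
||x||_2^2 = sum = 220.

220


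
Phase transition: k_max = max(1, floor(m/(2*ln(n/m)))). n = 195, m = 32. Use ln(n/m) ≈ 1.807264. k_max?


n/m = 195/32.
ln(n/m) ≈ 1.807264.
2*ln(n/m) ≈ 3.614528.
m/(2*ln(n/m)) ≈ 32/3.614528 ≈ 8.8532.
floor = 8.
k_max = max(1, 8) = 8.

8


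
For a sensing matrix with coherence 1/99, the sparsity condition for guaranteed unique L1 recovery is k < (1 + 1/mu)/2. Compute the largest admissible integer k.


1/mu = 99.
1 + 1/mu = 100.
(1 + 1/mu)/2 = 50 is an integer and the inequality is strict, so k_max = 50 - 1 = 49.

49


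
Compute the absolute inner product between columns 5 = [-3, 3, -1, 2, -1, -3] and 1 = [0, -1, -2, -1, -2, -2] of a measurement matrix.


Inner product: -3*0 + 3*-1 + -1*-2 + 2*-1 + -1*-2 + -3*-2
Products: [0, -3, 2, -2, 2, 6]
Sum = 5.
|dot| = 5.

5


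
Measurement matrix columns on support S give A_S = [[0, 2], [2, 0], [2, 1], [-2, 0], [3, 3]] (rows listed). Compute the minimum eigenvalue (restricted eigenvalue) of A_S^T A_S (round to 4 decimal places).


A_S^T A_S = [[21, 11], [11, 14]].
trace = 35.
det = 173.
disc = trace^2 - 4*det = 1225 - 4*173 = 533.
sqrt(533) ≈ 23.086793.
lam_min = (35 - sqrt(533))/2 ≈ (35 - 23.086793)/2 = 5.9566035 ≈ 5.9566.

5.9566


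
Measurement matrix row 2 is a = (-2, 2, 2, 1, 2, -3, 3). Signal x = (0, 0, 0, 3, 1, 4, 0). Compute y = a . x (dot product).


Non-zero terms: ['1*3', '2*1', '-3*4']
Products: [3, 2, -12]
y = sum = -7.

-7


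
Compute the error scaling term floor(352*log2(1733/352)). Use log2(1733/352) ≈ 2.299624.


log2(n/k) = log2(1733/352) ≈ 2.299624.
k*log2(n/k) ≈ 352*2.299624 = 809.467648.
floor(809.467648) = 809.

809


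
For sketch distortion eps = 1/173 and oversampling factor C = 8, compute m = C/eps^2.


1/eps = 173.
(1/eps)^2 = 29929.
m = 8*29929 = 239432.

239432


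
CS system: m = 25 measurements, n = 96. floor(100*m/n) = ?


100*m/n = 100*25/96 ≈ 26.0417.
floor = 26.

26


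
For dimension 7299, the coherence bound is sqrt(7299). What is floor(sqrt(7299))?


85^2 = 7225 <= 7299 < 7396 = 86^2, so 85 <= sqrt(7299) < 86.
floor(sqrt(7299)) = 85.

85


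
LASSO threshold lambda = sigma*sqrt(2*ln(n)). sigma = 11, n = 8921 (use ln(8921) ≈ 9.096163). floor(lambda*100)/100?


ln(8921) ≈ 9.096163.
2*ln(n) ≈ 18.192326.
sqrt(2*ln(n)) ≈ sqrt(18.192326) ≈ 4.265246.
lambda ≈ 11*4.265246 = 46.917706.
floor(lambda*100)/100 = 46.91.

46.91


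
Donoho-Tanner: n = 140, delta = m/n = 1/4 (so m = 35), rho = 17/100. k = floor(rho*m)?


m = 1/4*140 = 35.
rho = 17/100.
rho*m = 17/100*35 = 5.95.
k = floor(5.95) = 5.

5


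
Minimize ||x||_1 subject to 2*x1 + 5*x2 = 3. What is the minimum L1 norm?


Axis intercepts:
  x1 = 3/2, x2 = 0: L1 = 3/2
  x1 = 0, x2 = 3/5: L1 = 3/5
x* = (0, 3/5)
||x*||_1 = 3/5.

3/5


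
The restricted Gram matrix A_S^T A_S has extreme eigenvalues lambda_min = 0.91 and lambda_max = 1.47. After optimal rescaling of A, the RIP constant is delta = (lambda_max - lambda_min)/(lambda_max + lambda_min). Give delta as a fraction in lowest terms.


lambda_max - lambda_min = 1.47 - 0.91 = 0.56.
lambda_max + lambda_min = 1.47 + 0.91 = 2.38.
delta = 0.56/2.38 = 56/238 = 4/17.

4/17


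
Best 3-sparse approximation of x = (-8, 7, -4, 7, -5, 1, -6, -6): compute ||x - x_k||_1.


Sorted |x_i| descending: [8, 7, 7, 6, 6, 5, 4, 1]
Keep top 3: [8, 7, 7]
Tail entries: [6, 6, 5, 4, 1]
L1 error = sum of tail = 22.

22


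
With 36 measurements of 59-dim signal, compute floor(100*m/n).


100*m/n = 100*36/59 ≈ 61.0169.
floor = 61.

61


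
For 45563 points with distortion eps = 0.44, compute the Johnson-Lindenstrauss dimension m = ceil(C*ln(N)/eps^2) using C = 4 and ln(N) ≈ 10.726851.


ln(45563) ≈ 10.726851.
eps^2 = 0.44^2 = 0.1936.
C*ln(N)/eps^2 ≈ 4*10.726851/0.1936 ≈ 221.6292.
m = ceil(221.6292) = 222.

222


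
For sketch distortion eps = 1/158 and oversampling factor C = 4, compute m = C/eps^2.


1/eps = 158.
(1/eps)^2 = 24964.
m = 4*24964 = 99856.

99856


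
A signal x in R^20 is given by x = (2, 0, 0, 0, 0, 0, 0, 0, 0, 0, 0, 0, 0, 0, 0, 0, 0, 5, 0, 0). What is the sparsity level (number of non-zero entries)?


Non-zero positions: [0, 17].
Sparsity = 2.

2


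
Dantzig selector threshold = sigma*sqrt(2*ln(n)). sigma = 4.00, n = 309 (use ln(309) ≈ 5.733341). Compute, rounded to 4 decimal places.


ln(309) ≈ 5.733341.
2*ln(n) ≈ 11.466682.
sqrt(2*ln(n)) ≈ sqrt(11.466682) ≈ 3.386249.
threshold ≈ 4.00*3.386249 = 13.544996 ≈ 13.5450.

13.5450


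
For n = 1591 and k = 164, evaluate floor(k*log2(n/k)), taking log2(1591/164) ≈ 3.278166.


log2(n/k) = log2(1591/164) ≈ 3.278166.
k*log2(n/k) ≈ 164*3.278166 = 537.619224.
floor(537.619224) = 537.

537


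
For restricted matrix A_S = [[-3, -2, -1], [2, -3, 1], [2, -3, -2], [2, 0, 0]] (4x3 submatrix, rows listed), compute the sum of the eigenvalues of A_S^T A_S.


Sum of eigenvalues of A_S^T A_S = trace(A_S^T A_S) = sum of squared column norms of A_S.
A_S^T A_S diagonal: [21, 22, 6].
trace = 21 + 22 + 6 = 49.

49


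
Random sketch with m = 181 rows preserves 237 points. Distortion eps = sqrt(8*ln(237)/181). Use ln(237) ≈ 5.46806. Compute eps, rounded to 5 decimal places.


ln(237) ≈ 5.46806.
8*ln(N)/m ≈ 8*5.46806/181 ≈ 0.24168221.
eps = sqrt(0.24168221) ≈ 0.4916118 ≈ 0.49161.

0.49161


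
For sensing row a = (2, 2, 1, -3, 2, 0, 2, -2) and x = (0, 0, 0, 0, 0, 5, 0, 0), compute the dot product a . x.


Non-zero terms: ['0*5']
Products: [0]
y = sum = 0.

0


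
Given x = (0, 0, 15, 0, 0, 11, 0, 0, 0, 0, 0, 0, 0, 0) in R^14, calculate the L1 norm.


Non-zero entries: [(2, 15), (5, 11)]
Absolute values: [15, 11]
||x||_1 = sum = 26.

26


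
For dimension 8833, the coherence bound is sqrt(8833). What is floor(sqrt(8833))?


93^2 = 8649 <= 8833 < 8836 = 94^2, so 93 <= sqrt(8833) < 94.
floor(sqrt(8833)) = 93.

93


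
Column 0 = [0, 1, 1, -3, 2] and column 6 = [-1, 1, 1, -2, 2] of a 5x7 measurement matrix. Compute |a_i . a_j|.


Inner product: 0*-1 + 1*1 + 1*1 + -3*-2 + 2*2
Products: [0, 1, 1, 6, 4]
Sum = 12.
|dot| = 12.

12


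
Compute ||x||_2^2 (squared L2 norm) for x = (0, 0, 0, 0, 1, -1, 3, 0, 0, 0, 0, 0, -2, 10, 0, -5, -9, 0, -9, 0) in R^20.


Non-zero entries: [(4, 1), (5, -1), (6, 3), (12, -2), (13, 10), (15, -5), (16, -9), (18, -9)]
Squares: [1, 1, 9, 4, 100, 25, 81, 81]
||x||_2^2 = sum = 302.

302


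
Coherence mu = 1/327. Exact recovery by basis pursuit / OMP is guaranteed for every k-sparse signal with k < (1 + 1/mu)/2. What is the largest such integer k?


1/mu = 327.
1 + 1/mu = 328.
(1 + 1/mu)/2 = 164 is an integer and the inequality is strict, so k_max = 164 - 1 = 163.

163


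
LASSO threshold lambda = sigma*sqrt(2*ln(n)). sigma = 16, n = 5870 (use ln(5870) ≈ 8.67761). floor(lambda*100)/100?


ln(5870) ≈ 8.67761.
2*ln(n) ≈ 17.35522.
sqrt(2*ln(n)) ≈ sqrt(17.35522) ≈ 4.16596.
lambda ≈ 16*4.16596 = 66.65536.
floor(lambda*100)/100 = 66.65.

66.65


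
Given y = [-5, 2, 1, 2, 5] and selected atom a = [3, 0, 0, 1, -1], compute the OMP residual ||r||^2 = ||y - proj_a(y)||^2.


a^T a = 11.
a^T y = -18.
coeff = -18/11 = -18/11.
||r||^2 = 325/11.

325/11


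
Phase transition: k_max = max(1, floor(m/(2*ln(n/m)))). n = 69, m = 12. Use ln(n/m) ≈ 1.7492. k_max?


n/m = 69/12 = 23/4.
ln(n/m) ≈ 1.7492.
2*ln(n/m) ≈ 3.4984.
m/(2*ln(n/m)) ≈ 12/3.4984 ≈ 3.4301.
floor = 3.
k_max = max(1, 3) = 3.

3


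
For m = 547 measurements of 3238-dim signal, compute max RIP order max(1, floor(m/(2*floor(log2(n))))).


floor(log2(3238)) = 11.
2*11 = 22.
m/(2*floor(log2(n))) = 547/22 ≈ 24.8636.
floor = 24.
k = max(1, 24) = 24.

24


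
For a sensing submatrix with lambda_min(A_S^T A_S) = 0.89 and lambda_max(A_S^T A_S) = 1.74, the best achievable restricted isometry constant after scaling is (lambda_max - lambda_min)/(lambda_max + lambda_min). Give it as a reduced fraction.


lambda_max - lambda_min = 1.74 - 0.89 = 0.85.
lambda_max + lambda_min = 1.74 + 0.89 = 2.63.
delta = 0.85/2.63 = 85/263.

85/263


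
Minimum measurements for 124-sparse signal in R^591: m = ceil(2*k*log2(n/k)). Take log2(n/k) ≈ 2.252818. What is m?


log2(n/k) = log2(591/124) ≈ 2.252818.
2*k*log2(n/k) ≈ 2*124*2.252818 = 558.698864.
m = ceil(558.698864) = 559.

559


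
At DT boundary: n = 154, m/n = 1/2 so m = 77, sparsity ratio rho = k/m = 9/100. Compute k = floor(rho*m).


m = 1/2*154 = 77.
rho = 9/100.
rho*m = 9/100*77 = 6.93.
k = floor(6.93) = 6.

6


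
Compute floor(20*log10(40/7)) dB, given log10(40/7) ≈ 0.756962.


||x||/||e|| = 40/7.
log10(40/7) ≈ 0.756962.
20*log10(||x||/||e||) ≈ 20*0.756962 = 15.13924.
floor(15.13924) = 15.

15


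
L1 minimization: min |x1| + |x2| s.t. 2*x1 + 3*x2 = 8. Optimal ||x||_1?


Axis intercepts:
  x1 = 4, x2 = 0: L1 = 4
  x1 = 0, x2 = 8/3: L1 = 8/3
x* = (0, 8/3)
||x*||_1 = 8/3.

8/3


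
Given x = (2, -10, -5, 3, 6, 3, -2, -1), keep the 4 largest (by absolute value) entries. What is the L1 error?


Sorted |x_i| descending: [10, 6, 5, 3, 3, 2, 2, 1]
Keep top 4: [10, 6, 5, 3]
Tail entries: [3, 2, 2, 1]
L1 error = sum of tail = 8.

8


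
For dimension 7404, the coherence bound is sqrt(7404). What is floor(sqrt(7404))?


86^2 = 7396 <= 7404 < 7569 = 87^2, so 86 <= sqrt(7404) < 87.
floor(sqrt(7404)) = 86.

86


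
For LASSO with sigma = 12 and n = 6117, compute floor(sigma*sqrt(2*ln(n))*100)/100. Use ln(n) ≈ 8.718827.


ln(6117) ≈ 8.718827.
2*ln(n) ≈ 17.437654.
sqrt(2*ln(n)) ≈ sqrt(17.437654) ≈ 4.175842.
lambda ≈ 12*4.175842 = 50.110104.
floor(lambda*100)/100 = 50.11.

50.11


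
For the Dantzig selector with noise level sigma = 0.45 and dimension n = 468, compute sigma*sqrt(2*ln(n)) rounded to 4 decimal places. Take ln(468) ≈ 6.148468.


ln(468) ≈ 6.148468.
2*ln(n) ≈ 12.296936.
sqrt(2*ln(n)) ≈ sqrt(12.296936) ≈ 3.506699.
threshold ≈ 0.45*3.506699 = 1.57801455 ≈ 1.5780.

1.5780


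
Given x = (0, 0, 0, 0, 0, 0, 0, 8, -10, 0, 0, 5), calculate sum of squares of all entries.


Non-zero entries: [(7, 8), (8, -10), (11, 5)]
Squares: [64, 100, 25]
||x||_2^2 = sum = 189.

189


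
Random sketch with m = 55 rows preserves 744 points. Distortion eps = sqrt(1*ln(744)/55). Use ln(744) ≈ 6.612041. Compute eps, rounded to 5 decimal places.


ln(744) ≈ 6.612041.
1*ln(N)/m ≈ 1*6.612041/55 ≈ 0.12021893.
eps = sqrt(0.12021893) ≈ 0.346726 ≈ 0.34673.

0.34673


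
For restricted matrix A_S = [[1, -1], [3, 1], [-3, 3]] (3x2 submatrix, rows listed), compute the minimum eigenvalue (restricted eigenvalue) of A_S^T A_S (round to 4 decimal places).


A_S^T A_S = [[19, -7], [-7, 11]].
trace = 30.
det = 160.
disc = trace^2 - 4*det = 900 - 4*160 = 260.
sqrt(260) ≈ 16.124515.
lam_min = (30 - sqrt(260))/2 ≈ (30 - 16.124515)/2 = 6.9377425 ≈ 6.9377.

6.9377


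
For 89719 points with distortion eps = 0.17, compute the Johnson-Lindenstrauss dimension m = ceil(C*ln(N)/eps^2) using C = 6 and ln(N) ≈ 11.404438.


ln(89719) ≈ 11.404438.
eps^2 = 0.17^2 = 0.0289.
C*ln(N)/eps^2 ≈ 6*11.404438/0.0289 ≈ 2367.7034.
m = ceil(2367.7034) = 2368.

2368


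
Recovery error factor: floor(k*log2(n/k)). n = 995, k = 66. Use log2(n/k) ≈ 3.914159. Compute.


log2(n/k) = log2(995/66) ≈ 3.914159.
k*log2(n/k) ≈ 66*3.914159 = 258.334494.
floor(258.334494) = 258.

258


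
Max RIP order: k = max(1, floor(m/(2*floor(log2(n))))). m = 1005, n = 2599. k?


floor(log2(2599)) = 11.
2*11 = 22.
m/(2*floor(log2(n))) = 1005/22 ≈ 45.6818.
floor = 45.
k = max(1, 45) = 45.

45


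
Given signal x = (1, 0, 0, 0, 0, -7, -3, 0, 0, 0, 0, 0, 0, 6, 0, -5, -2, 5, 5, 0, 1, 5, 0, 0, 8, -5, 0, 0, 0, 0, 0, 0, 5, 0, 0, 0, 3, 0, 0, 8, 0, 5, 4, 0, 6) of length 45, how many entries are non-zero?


Non-zero positions: [0, 5, 6, 13, 15, 16, 17, 18, 20, 21, 24, 25, 32, 36, 39, 41, 42, 44].
Sparsity = 18.

18


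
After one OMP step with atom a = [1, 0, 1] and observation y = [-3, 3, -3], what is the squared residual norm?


a^T a = 2.
a^T y = -6.
coeff = -6/2 = -3.
||r||^2 = 9.

9


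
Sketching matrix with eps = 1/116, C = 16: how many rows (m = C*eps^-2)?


1/eps = 116.
(1/eps)^2 = 13456.
m = 16*13456 = 215296.

215296


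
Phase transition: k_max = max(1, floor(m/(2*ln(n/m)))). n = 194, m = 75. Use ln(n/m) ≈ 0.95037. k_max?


n/m = 194/75.
ln(n/m) ≈ 0.95037.
2*ln(n/m) ≈ 1.90074.
m/(2*ln(n/m)) ≈ 75/1.90074 ≈ 39.4583.
floor = 39.
k_max = max(1, 39) = 39.

39


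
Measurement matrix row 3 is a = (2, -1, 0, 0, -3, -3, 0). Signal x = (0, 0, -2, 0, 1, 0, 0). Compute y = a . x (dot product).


Non-zero terms: ['0*-2', '-3*1']
Products: [0, -3]
y = sum = -3.

-3


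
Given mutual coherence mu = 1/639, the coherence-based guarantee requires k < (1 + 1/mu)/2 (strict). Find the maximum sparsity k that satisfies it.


1/mu = 639.
1 + 1/mu = 640.
(1 + 1/mu)/2 = 320 is an integer and the inequality is strict, so k_max = 320 - 1 = 319.

319


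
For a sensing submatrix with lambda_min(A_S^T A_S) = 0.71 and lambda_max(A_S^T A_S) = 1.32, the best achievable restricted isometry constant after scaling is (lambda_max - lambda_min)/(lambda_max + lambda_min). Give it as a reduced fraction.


lambda_max - lambda_min = 1.32 - 0.71 = 0.61.
lambda_max + lambda_min = 1.32 + 0.71 = 2.03.
delta = 0.61/2.03 = 61/203.

61/203


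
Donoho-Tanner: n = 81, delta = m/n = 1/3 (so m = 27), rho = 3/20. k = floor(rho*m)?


m = 1/3*81 = 27.
rho = 3/20.
rho*m = 3/20*27 = 4.05.
k = floor(4.05) = 4.

4


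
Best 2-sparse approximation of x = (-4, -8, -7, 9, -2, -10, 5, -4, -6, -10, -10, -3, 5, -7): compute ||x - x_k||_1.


Sorted |x_i| descending: [10, 10, 10, 9, 8, 7, 7, 6, 5, 5, 4, 4, 3, 2]
Keep top 2: [10, 10]
Tail entries: [10, 9, 8, 7, 7, 6, 5, 5, 4, 4, 3, 2]
L1 error = sum of tail = 70.

70


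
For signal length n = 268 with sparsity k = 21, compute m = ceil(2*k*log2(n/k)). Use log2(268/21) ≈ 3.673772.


log2(n/k) = log2(268/21) ≈ 3.673772.
2*k*log2(n/k) ≈ 2*21*3.673772 = 154.298424.
m = ceil(154.298424) = 155.

155


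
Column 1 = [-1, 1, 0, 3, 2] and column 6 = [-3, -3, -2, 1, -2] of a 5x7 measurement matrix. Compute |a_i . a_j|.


Inner product: -1*-3 + 1*-3 + 0*-2 + 3*1 + 2*-2
Products: [3, -3, 0, 3, -4]
Sum = -1.
|dot| = 1.

1


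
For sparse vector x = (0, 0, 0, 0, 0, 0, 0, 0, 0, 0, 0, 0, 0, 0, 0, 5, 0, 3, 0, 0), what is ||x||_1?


Non-zero entries: [(15, 5), (17, 3)]
Absolute values: [5, 3]
||x||_1 = sum = 8.

8


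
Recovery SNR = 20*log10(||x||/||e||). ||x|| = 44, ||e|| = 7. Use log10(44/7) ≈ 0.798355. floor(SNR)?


||x||/||e|| = 44/7.
log10(44/7) ≈ 0.798355.
20*log10(||x||/||e||) ≈ 20*0.798355 = 15.9671.
floor(15.9671) = 15.

15


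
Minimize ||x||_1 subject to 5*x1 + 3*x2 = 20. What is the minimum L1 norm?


Axis intercepts:
  x1 = 4, x2 = 0: L1 = 4
  x1 = 0, x2 = 20/3: L1 = 20/3
x* = (4, 0)
||x*||_1 = 4.

4


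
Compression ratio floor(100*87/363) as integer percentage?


100*m/n = 100*87/363 ≈ 23.9669.
floor = 23.

23


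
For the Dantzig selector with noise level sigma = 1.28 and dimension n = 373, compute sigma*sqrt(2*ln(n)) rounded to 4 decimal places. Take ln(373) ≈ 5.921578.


ln(373) ≈ 5.921578.
2*ln(n) ≈ 11.843156.
sqrt(2*ln(n)) ≈ sqrt(11.843156) ≈ 3.441389.
threshold ≈ 1.28*3.441389 = 4.40497792 ≈ 4.4050.

4.4050


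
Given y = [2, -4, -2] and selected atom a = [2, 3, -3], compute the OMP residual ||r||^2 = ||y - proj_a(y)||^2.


a^T a = 22.
a^T y = -2.
coeff = -2/22 = -1/11.
||r||^2 = 262/11.

262/11


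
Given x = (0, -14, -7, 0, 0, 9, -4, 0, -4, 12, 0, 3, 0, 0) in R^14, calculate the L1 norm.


Non-zero entries: [(1, -14), (2, -7), (5, 9), (6, -4), (8, -4), (9, 12), (11, 3)]
Absolute values: [14, 7, 9, 4, 4, 12, 3]
||x||_1 = sum = 53.

53


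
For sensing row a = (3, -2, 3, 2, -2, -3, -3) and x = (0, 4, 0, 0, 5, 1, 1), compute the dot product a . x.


Non-zero terms: ['-2*4', '-2*5', '-3*1', '-3*1']
Products: [-8, -10, -3, -3]
y = sum = -24.

-24


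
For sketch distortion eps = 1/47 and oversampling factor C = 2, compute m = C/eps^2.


1/eps = 47.
(1/eps)^2 = 2209.
m = 2*2209 = 4418.

4418


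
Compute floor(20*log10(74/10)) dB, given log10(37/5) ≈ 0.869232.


||x||/||e|| = 74/10 = 37/5.
log10(37/5) ≈ 0.869232.
20*log10(||x||/||e||) ≈ 20*0.869232 = 17.38464.
floor(17.38464) = 17.

17


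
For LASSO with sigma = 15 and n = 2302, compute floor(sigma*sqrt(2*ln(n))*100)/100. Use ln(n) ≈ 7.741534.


ln(2302) ≈ 7.741534.
2*ln(n) ≈ 15.483068.
sqrt(2*ln(n)) ≈ sqrt(15.483068) ≈ 3.934853.
lambda ≈ 15*3.934853 = 59.022795.
floor(lambda*100)/100 = 59.02.

59.02


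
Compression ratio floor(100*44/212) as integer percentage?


100*m/n = 100*44/212 ≈ 20.7547.
floor = 20.

20


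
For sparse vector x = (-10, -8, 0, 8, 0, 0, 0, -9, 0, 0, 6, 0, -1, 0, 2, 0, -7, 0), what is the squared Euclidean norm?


Non-zero entries: [(0, -10), (1, -8), (3, 8), (7, -9), (10, 6), (12, -1), (14, 2), (16, -7)]
Squares: [100, 64, 64, 81, 36, 1, 4, 49]
||x||_2^2 = sum = 399.

399


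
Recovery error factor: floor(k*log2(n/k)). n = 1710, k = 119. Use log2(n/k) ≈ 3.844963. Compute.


log2(n/k) = log2(1710/119) ≈ 3.844963.
k*log2(n/k) ≈ 119*3.844963 = 457.550597.
floor(457.550597) = 457.

457


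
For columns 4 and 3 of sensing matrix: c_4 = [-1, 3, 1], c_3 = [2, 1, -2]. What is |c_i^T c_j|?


Inner product: -1*2 + 3*1 + 1*-2
Products: [-2, 3, -2]
Sum = -1.
|dot| = 1.

1


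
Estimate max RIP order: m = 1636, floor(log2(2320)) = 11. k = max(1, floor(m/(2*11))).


floor(log2(2320)) = 11.
2*11 = 22.
m/(2*floor(log2(n))) = 1636/22 ≈ 74.3636.
floor = 74.
k = max(1, 74) = 74.

74


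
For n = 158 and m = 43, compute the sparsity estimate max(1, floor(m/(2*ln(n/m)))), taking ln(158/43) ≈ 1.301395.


n/m = 158/43.
ln(n/m) ≈ 1.301395.
2*ln(n/m) ≈ 2.60279.
m/(2*ln(n/m)) ≈ 43/2.60279 ≈ 16.5207.
floor = 16.
k_max = max(1, 16) = 16.

16


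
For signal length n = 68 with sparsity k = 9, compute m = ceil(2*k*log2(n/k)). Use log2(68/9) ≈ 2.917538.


log2(n/k) = log2(68/9) ≈ 2.917538.
2*k*log2(n/k) ≈ 2*9*2.917538 = 52.515684.
m = ceil(52.515684) = 53.

53


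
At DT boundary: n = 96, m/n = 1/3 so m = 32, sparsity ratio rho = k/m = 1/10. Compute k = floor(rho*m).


m = 1/3*96 = 32.
rho = 1/10.
rho*m = 1/10*32 = 3.2.
k = floor(3.2) = 3.

3


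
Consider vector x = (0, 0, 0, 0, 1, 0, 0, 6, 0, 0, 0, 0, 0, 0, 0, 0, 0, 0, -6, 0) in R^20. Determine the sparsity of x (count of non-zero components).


Non-zero positions: [4, 7, 18].
Sparsity = 3.

3


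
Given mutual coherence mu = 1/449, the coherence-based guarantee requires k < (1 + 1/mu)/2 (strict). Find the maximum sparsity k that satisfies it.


1/mu = 449.
1 + 1/mu = 450.
(1 + 1/mu)/2 = 225 is an integer and the inequality is strict, so k_max = 225 - 1 = 224.

224


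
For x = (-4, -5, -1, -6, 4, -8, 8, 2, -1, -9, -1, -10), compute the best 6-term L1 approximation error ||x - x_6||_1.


Sorted |x_i| descending: [10, 9, 8, 8, 6, 5, 4, 4, 2, 1, 1, 1]
Keep top 6: [10, 9, 8, 8, 6, 5]
Tail entries: [4, 4, 2, 1, 1, 1]
L1 error = sum of tail = 13.

13


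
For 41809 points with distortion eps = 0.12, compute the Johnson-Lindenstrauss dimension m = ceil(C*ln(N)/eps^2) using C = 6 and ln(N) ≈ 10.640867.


ln(41809) ≈ 10.640867.
eps^2 = 0.12^2 = 0.0144.
C*ln(N)/eps^2 ≈ 6*10.640867/0.0144 ≈ 4433.6946.
m = ceil(4433.6946) = 4434.

4434


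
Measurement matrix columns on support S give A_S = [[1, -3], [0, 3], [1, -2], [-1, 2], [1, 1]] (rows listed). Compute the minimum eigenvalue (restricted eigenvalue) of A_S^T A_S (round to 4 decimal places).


A_S^T A_S = [[4, -6], [-6, 27]].
trace = 31.
det = 72.
disc = trace^2 - 4*det = 961 - 4*72 = 673.
sqrt(673) ≈ 25.942244.
lam_min = (31 - sqrt(673))/2 ≈ (31 - 25.942244)/2 = 2.528878 ≈ 2.5289.

2.5289


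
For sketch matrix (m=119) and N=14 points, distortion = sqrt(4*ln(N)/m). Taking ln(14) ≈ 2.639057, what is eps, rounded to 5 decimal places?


ln(14) ≈ 2.639057.
4*ln(N)/m ≈ 4*2.639057/119 ≈ 0.0887078.
eps = sqrt(0.0887078) ≈ 0.2978385 ≈ 0.29784.

0.29784


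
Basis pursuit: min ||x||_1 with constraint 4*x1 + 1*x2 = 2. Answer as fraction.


Axis intercepts:
  x1 = 1/2, x2 = 0: L1 = 1/2
  x1 = 0, x2 = 2: L1 = 2
x* = (1/2, 0)
||x*||_1 = 1/2.

1/2


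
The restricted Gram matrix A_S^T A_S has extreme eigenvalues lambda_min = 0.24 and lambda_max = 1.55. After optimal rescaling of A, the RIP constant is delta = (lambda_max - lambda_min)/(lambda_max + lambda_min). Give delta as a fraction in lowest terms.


lambda_max - lambda_min = 1.55 - 0.24 = 1.31.
lambda_max + lambda_min = 1.55 + 0.24 = 1.79.
delta = 1.31/1.79 = 131/179.

131/179


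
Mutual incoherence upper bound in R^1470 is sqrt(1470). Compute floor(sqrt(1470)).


38^2 = 1444 <= 1470 < 1521 = 39^2, so 38 <= sqrt(1470) < 39.
floor(sqrt(1470)) = 38.

38


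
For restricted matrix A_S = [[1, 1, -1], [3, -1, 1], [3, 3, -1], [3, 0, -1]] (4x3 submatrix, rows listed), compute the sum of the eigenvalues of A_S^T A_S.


Sum of eigenvalues of A_S^T A_S = trace(A_S^T A_S) = sum of squared column norms of A_S.
A_S^T A_S diagonal: [28, 11, 4].
trace = 28 + 11 + 4 = 43.

43


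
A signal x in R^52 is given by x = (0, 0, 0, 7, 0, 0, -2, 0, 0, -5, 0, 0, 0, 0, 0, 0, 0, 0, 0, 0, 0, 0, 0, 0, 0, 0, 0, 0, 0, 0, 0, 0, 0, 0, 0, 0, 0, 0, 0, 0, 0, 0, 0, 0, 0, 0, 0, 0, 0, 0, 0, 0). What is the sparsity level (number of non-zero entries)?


Non-zero positions: [3, 6, 9].
Sparsity = 3.

3


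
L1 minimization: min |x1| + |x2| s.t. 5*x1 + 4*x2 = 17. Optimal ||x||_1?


Axis intercepts:
  x1 = 17/5, x2 = 0: L1 = 17/5
  x1 = 0, x2 = 17/4: L1 = 17/4
x* = (17/5, 0)
||x*||_1 = 17/5.

17/5


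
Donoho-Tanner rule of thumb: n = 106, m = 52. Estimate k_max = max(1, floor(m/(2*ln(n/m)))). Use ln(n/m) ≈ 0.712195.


n/m = 106/52 = 53/26.
ln(n/m) ≈ 0.712195.
2*ln(n/m) ≈ 1.42439.
m/(2*ln(n/m)) ≈ 52/1.42439 ≈ 36.5069.
floor = 36.
k_max = max(1, 36) = 36.

36


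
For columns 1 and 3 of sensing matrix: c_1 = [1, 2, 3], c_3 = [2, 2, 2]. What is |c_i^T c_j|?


Inner product: 1*2 + 2*2 + 3*2
Products: [2, 4, 6]
Sum = 12.
|dot| = 12.

12


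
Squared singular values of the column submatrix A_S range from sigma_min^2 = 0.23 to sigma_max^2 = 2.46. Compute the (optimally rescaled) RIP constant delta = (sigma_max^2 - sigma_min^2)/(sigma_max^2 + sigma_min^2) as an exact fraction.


lambda_max - lambda_min = 2.46 - 0.23 = 2.23.
lambda_max + lambda_min = 2.46 + 0.23 = 2.69.
delta = 2.23/2.69 = 223/269.

223/269


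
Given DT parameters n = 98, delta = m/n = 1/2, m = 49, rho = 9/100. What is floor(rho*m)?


m = 1/2*98 = 49.
rho = 9/100.
rho*m = 9/100*49 = 4.41.
k = floor(4.41) = 4.

4


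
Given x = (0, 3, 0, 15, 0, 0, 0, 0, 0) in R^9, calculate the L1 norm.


Non-zero entries: [(1, 3), (3, 15)]
Absolute values: [3, 15]
||x||_1 = sum = 18.

18


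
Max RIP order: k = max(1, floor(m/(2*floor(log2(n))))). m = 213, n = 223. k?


floor(log2(223)) = 7.
2*7 = 14.
m/(2*floor(log2(n))) = 213/14 ≈ 15.2143.
floor = 15.
k = max(1, 15) = 15.

15


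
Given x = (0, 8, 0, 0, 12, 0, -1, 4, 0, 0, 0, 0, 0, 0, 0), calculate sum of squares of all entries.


Non-zero entries: [(1, 8), (4, 12), (6, -1), (7, 4)]
Squares: [64, 144, 1, 16]
||x||_2^2 = sum = 225.

225


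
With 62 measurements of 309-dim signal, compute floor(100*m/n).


100*m/n = 100*62/309 ≈ 20.0647.
floor = 20.

20


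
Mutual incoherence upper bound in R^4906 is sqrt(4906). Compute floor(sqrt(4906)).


70^2 = 4900 <= 4906 < 5041 = 71^2, so 70 <= sqrt(4906) < 71.
floor(sqrt(4906)) = 70.

70


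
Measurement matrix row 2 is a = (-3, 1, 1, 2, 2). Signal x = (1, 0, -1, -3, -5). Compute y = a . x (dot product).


Non-zero terms: ['-3*1', '1*-1', '2*-3', '2*-5']
Products: [-3, -1, -6, -10]
y = sum = -20.

-20


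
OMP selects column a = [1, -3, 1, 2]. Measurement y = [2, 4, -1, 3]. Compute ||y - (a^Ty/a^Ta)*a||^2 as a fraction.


a^T a = 15.
a^T y = -5.
coeff = -5/15 = -1/3.
||r||^2 = 85/3.

85/3


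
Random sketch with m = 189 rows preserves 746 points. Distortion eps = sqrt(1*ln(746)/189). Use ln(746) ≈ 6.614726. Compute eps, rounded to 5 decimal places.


ln(746) ≈ 6.614726.
1*ln(N)/m ≈ 1*6.614726/189 ≈ 0.03499855.
eps = sqrt(0.03499855) ≈ 0.187079 ≈ 0.18708.

0.18708


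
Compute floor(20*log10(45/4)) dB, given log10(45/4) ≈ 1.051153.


||x||/||e|| = 45/4.
log10(45/4) ≈ 1.051153.
20*log10(||x||/||e||) ≈ 20*1.051153 = 21.02306.
floor(21.02306) = 21.

21


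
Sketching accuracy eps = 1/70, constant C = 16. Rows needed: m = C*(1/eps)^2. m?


1/eps = 70.
(1/eps)^2 = 4900.
m = 16*4900 = 78400.

78400


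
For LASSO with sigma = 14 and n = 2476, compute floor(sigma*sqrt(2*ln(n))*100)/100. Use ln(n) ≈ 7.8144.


ln(2476) ≈ 7.8144.
2*ln(n) ≈ 15.6288.
sqrt(2*ln(n)) ≈ sqrt(15.6288) ≈ 3.953328.
lambda ≈ 14*3.953328 = 55.346592.
floor(lambda*100)/100 = 55.34.

55.34


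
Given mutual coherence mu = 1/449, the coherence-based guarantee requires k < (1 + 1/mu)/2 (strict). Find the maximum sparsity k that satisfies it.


1/mu = 449.
1 + 1/mu = 450.
(1 + 1/mu)/2 = 225 is an integer and the inequality is strict, so k_max = 225 - 1 = 224.

224


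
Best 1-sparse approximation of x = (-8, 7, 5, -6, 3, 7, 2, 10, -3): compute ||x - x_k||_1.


Sorted |x_i| descending: [10, 8, 7, 7, 6, 5, 3, 3, 2]
Keep top 1: [10]
Tail entries: [8, 7, 7, 6, 5, 3, 3, 2]
L1 error = sum of tail = 41.

41


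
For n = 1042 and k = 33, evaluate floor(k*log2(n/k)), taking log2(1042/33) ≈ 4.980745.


log2(n/k) = log2(1042/33) ≈ 4.980745.
k*log2(n/k) ≈ 33*4.980745 = 164.364585.
floor(164.364585) = 164.

164


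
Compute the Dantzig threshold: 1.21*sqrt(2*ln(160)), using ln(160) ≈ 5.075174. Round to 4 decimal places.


ln(160) ≈ 5.075174.
2*ln(n) ≈ 10.150348.
sqrt(2*ln(n)) ≈ sqrt(10.150348) ≈ 3.185961.
threshold ≈ 1.21*3.185961 = 3.85501281 ≈ 3.8550.

3.8550


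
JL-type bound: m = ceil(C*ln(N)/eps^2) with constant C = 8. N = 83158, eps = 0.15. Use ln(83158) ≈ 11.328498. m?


ln(83158) ≈ 11.328498.
eps^2 = 0.15^2 = 0.0225.
C*ln(N)/eps^2 ≈ 8*11.328498/0.0225 ≈ 4027.9104.
m = ceil(4027.9104) = 4028.

4028


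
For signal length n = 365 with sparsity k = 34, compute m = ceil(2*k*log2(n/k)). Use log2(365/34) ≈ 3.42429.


log2(n/k) = log2(365/34) ≈ 3.42429.
2*k*log2(n/k) ≈ 2*34*3.42429 = 232.85172.
m = ceil(232.85172) = 233.

233


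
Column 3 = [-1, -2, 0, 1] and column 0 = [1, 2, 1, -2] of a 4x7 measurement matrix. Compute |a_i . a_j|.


Inner product: -1*1 + -2*2 + 0*1 + 1*-2
Products: [-1, -4, 0, -2]
Sum = -7.
|dot| = 7.

7


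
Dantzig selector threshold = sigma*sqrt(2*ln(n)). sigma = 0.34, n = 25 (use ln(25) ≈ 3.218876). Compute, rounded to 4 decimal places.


ln(25) ≈ 3.218876.
2*ln(n) ≈ 6.437752.
sqrt(2*ln(n)) ≈ sqrt(6.437752) ≈ 2.537273.
threshold ≈ 0.34*2.537273 = 0.86267282 ≈ 0.8627.

0.8627


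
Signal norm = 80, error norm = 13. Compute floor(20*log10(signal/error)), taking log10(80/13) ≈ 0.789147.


||x||/||e|| = 80/13.
log10(80/13) ≈ 0.789147.
20*log10(||x||/||e||) ≈ 20*0.789147 = 15.78294.
floor(15.78294) = 15.

15


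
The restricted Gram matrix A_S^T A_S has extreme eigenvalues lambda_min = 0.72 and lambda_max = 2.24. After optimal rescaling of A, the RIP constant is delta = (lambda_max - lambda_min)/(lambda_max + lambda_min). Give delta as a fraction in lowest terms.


lambda_max - lambda_min = 2.24 - 0.72 = 1.52.
lambda_max + lambda_min = 2.24 + 0.72 = 2.96.
delta = 1.52/2.96 = 152/296 = 19/37.

19/37


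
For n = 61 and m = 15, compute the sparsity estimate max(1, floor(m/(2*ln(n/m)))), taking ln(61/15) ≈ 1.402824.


n/m = 61/15.
ln(n/m) ≈ 1.402824.
2*ln(n/m) ≈ 2.805648.
m/(2*ln(n/m)) ≈ 15/2.805648 ≈ 5.3464.
floor = 5.
k_max = max(1, 5) = 5.

5


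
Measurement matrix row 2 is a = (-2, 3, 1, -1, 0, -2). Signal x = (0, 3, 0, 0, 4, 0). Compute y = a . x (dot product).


Non-zero terms: ['3*3', '0*4']
Products: [9, 0]
y = sum = 9.

9


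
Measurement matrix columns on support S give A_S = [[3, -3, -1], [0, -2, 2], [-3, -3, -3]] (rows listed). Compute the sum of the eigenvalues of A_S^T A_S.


Sum of eigenvalues of A_S^T A_S = trace(A_S^T A_S) = sum of squared column norms of A_S.
A_S^T A_S diagonal: [18, 22, 14].
trace = 18 + 22 + 14 = 54.

54


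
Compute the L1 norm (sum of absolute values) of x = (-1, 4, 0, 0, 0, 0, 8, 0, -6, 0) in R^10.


Non-zero entries: [(0, -1), (1, 4), (6, 8), (8, -6)]
Absolute values: [1, 4, 8, 6]
||x||_1 = sum = 19.

19


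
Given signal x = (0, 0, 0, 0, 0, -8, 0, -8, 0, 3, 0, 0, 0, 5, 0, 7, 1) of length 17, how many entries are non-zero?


Non-zero positions: [5, 7, 9, 13, 15, 16].
Sparsity = 6.

6


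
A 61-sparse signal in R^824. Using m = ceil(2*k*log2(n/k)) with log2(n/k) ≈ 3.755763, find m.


log2(n/k) = log2(824/61) ≈ 3.755763.
2*k*log2(n/k) ≈ 2*61*3.755763 = 458.203086.
m = ceil(458.203086) = 459.

459


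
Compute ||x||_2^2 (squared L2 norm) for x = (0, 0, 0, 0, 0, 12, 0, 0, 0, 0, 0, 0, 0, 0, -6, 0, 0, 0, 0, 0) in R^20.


Non-zero entries: [(5, 12), (14, -6)]
Squares: [144, 36]
||x||_2^2 = sum = 180.

180


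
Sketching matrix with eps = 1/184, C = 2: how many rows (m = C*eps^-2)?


1/eps = 184.
(1/eps)^2 = 33856.
m = 2*33856 = 67712.

67712


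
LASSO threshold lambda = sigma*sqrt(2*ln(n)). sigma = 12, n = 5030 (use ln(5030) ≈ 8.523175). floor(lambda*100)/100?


ln(5030) ≈ 8.523175.
2*ln(n) ≈ 17.04635.
sqrt(2*ln(n)) ≈ sqrt(17.04635) ≈ 4.128723.
lambda ≈ 12*4.128723 = 49.544676.
floor(lambda*100)/100 = 49.54.

49.54


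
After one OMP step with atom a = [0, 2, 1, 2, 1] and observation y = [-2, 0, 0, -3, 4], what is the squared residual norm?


a^T a = 10.
a^T y = -2.
coeff = -2/10 = -1/5.
||r||^2 = 143/5.

143/5


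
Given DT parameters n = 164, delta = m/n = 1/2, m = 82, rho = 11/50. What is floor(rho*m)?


m = 1/2*164 = 82.
rho = 11/50.
rho*m = 11/50*82 = 18.04.
k = floor(18.04) = 18.

18


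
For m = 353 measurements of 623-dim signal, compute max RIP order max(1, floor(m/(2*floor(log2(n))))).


floor(log2(623)) = 9.
2*9 = 18.
m/(2*floor(log2(n))) = 353/18 ≈ 19.6111.
floor = 19.
k = max(1, 19) = 19.

19


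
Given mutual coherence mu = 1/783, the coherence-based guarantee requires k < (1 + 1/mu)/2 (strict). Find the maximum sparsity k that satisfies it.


1/mu = 783.
1 + 1/mu = 784.
(1 + 1/mu)/2 = 392 is an integer and the inequality is strict, so k_max = 392 - 1 = 391.

391


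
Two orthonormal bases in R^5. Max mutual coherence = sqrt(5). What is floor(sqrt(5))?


2^2 = 4 <= 5 < 9 = 3^2, so 2 <= sqrt(5) < 3.
floor(sqrt(5)) = 2.

2


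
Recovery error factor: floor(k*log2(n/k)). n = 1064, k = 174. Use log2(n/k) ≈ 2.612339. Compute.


log2(n/k) = log2(1064/174) ≈ 2.612339.
k*log2(n/k) ≈ 174*2.612339 = 454.546986.
floor(454.546986) = 454.

454


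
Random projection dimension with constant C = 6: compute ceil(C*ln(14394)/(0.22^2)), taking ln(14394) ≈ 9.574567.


ln(14394) ≈ 9.574567.
eps^2 = 0.22^2 = 0.0484.
C*ln(N)/eps^2 ≈ 6*9.574567/0.0484 ≈ 1186.9298.
m = ceil(1186.9298) = 1187.

1187


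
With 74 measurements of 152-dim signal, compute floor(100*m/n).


100*m/n = 100*74/152 ≈ 48.6842.
floor = 48.

48


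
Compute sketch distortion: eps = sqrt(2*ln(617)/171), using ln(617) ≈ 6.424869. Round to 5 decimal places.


ln(617) ≈ 6.424869.
2*ln(N)/m ≈ 2*6.424869/171 ≈ 0.07514467.
eps = sqrt(0.07514467) ≈ 0.2741253 ≈ 0.27413.

0.27413


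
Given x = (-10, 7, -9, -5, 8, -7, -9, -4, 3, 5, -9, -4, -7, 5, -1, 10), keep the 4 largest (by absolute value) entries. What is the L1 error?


Sorted |x_i| descending: [10, 10, 9, 9, 9, 8, 7, 7, 7, 5, 5, 5, 4, 4, 3, 1]
Keep top 4: [10, 10, 9, 9]
Tail entries: [9, 8, 7, 7, 7, 5, 5, 5, 4, 4, 3, 1]
L1 error = sum of tail = 65.

65


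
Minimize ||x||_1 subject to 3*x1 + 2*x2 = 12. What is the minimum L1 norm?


Axis intercepts:
  x1 = 4, x2 = 0: L1 = 4
  x1 = 0, x2 = 6: L1 = 6
x* = (4, 0)
||x*||_1 = 4.

4


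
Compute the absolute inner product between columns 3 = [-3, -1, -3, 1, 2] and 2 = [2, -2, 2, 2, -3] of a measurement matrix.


Inner product: -3*2 + -1*-2 + -3*2 + 1*2 + 2*-3
Products: [-6, 2, -6, 2, -6]
Sum = -14.
|dot| = 14.

14


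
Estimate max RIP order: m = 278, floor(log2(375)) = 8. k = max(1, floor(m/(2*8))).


floor(log2(375)) = 8.
2*8 = 16.
m/(2*floor(log2(n))) = 278/16 ≈ 17.375.
floor = 17.
k = max(1, 17) = 17.

17


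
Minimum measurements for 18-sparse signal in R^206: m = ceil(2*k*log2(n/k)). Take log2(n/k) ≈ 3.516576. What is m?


log2(n/k) = log2(206/18) ≈ 3.516576.
2*k*log2(n/k) ≈ 2*18*3.516576 = 126.596736.
m = ceil(126.596736) = 127.

127


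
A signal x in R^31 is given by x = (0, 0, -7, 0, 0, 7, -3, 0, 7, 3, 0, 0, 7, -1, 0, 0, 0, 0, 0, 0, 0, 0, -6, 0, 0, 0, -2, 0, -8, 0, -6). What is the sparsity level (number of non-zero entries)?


Non-zero positions: [2, 5, 6, 8, 9, 12, 13, 22, 26, 28, 30].
Sparsity = 11.

11


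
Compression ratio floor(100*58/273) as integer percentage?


100*m/n = 100*58/273 ≈ 21.2454.
floor = 21.

21


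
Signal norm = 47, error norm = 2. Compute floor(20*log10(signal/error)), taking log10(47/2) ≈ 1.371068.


||x||/||e|| = 47/2.
log10(47/2) ≈ 1.371068.
20*log10(||x||/||e||) ≈ 20*1.371068 = 27.42136.
floor(27.42136) = 27.

27


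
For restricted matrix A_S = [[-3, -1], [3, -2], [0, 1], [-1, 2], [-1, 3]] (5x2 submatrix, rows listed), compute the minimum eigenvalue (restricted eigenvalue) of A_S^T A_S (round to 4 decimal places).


A_S^T A_S = [[20, -8], [-8, 19]].
trace = 39.
det = 316.
disc = trace^2 - 4*det = 1521 - 4*316 = 257.
sqrt(257) ≈ 16.031220.
lam_min = (39 - sqrt(257))/2 ≈ (39 - 16.031220)/2 = 11.48439 ≈ 11.4844.

11.4844


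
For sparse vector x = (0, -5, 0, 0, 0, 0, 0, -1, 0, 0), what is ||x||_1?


Non-zero entries: [(1, -5), (7, -1)]
Absolute values: [5, 1]
||x||_1 = sum = 6.

6
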